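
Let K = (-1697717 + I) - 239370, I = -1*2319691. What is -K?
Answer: 4256778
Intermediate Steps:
I = -2319691
K = -4256778 (K = (-1697717 - 2319691) - 239370 = -4017408 - 239370 = -4256778)
-K = -1*(-4256778) = 4256778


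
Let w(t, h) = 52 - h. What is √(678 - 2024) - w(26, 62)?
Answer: 10 + I*√1346 ≈ 10.0 + 36.688*I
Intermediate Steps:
√(678 - 2024) - w(26, 62) = √(678 - 2024) - (52 - 1*62) = √(-1346) - (52 - 62) = I*√1346 - 1*(-10) = I*√1346 + 10 = 10 + I*√1346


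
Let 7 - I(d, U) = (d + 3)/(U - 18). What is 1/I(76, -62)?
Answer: 80/639 ≈ 0.12520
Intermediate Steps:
I(d, U) = 7 - (3 + d)/(-18 + U) (I(d, U) = 7 - (d + 3)/(U - 18) = 7 - (3 + d)/(-18 + U))
1/I(76, -62) = 1/((-129 - 1*76 + 7*(-62))/(-18 - 62)) = 1/((-129 - 76 - 434)/(-80)) = 1/(-1/80*(-639)) = 1/(639/80) = 80/639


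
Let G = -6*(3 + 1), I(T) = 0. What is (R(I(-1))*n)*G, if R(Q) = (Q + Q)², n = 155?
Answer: 0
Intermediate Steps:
R(Q) = 4*Q² (R(Q) = (2*Q)² = 4*Q²)
G = -24 (G = -6*4 = -24)
(R(I(-1))*n)*G = ((4*0²)*155)*(-24) = ((4*0)*155)*(-24) = (0*155)*(-24) = 0*(-24) = 0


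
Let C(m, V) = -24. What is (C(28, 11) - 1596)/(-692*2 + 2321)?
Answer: -1620/937 ≈ -1.7289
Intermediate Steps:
(C(28, 11) - 1596)/(-692*2 + 2321) = (-24 - 1596)/(-692*2 + 2321) = -1620/(-1384 + 2321) = -1620/937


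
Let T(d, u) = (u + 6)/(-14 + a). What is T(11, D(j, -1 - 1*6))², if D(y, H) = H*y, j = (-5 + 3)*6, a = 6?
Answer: 2025/16 ≈ 126.56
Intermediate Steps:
j = -12 (j = -2*6 = -12)
T(d, u) = -¾ - u/8 (T(d, u) = (u + 6)/(-14 + 6) = (6 + u)/(-8) = (6 + u)*(-⅛) = -¾ - u/8)
T(11, D(j, -1 - 1*6))² = (-¾ - (-1 - 1*6)*(-12)/8)² = (-¾ - (-1 - 6)*(-12)/8)² = (-¾ - (-7)*(-12)/8)² = (-¾ - ⅛*84)² = (-¾ - 21/2)² = (-45/4)² = 2025/16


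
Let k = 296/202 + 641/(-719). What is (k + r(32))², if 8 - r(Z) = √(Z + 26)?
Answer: 693523511467/5273519161 - 1245246*√58/72619 ≈ 0.91787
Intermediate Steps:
k = 41671/72619 (k = 296*(1/202) + 641*(-1/719) = 148/101 - 641/719 = 41671/72619 ≈ 0.57383)
r(Z) = 8 - √(26 + Z) (r(Z) = 8 - √(Z + 26) = 8 - √(26 + Z))
(k + r(32))² = (41671/72619 + (8 - √(26 + 32)))² = (41671/72619 + (8 - √58))² = (622623/72619 - √58)²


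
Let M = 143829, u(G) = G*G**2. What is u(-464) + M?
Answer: -99753515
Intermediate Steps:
u(G) = G**3
u(-464) + M = (-464)**3 + 143829 = -99897344 + 143829 = -99753515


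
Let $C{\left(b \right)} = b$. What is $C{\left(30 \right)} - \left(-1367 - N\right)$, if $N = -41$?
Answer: $1356$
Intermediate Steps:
$C{\left(30 \right)} - \left(-1367 - N\right) = 30 - \left(-1367 - -41\right) = 30 - \left(-1367 + 41\right) = 30 - -1326 = 30 + 1326 = 1356$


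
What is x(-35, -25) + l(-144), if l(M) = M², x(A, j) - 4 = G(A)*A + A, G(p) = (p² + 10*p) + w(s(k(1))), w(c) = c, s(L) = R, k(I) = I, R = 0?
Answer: -9920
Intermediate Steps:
s(L) = 0
G(p) = p² + 10*p (G(p) = (p² + 10*p) + 0 = p² + 10*p)
x(A, j) = 4 + A + A²*(10 + A) (x(A, j) = 4 + ((A*(10 + A))*A + A) = 4 + (A²*(10 + A) + A) = 4 + (A + A²*(10 + A)) = 4 + A + A²*(10 + A))
x(-35, -25) + l(-144) = (4 - 35 + (-35)²*(10 - 35)) + (-144)² = (4 - 35 + 1225*(-25)) + 20736 = (4 - 35 - 30625) + 20736 = -30656 + 20736 = -9920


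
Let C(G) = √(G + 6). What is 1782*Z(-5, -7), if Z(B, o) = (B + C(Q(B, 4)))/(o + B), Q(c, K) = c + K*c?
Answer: 1485/2 - 297*I*√19/2 ≈ 742.5 - 647.3*I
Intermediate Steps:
C(G) = √(6 + G)
Z(B, o) = (B + √(6 + 5*B))/(B + o) (Z(B, o) = (B + √(6 + B*(1 + 4)))/(o + B) = (B + √(6 + B*5))/(B + o) = (B + √(6 + 5*B))/(B + o))
1782*Z(-5, -7) = 1782*((-5 + √(6 + 5*(-5)))/(-5 - 7)) = 1782*((-5 + √(6 - 25))/(-12)) = 1782*(-(-5 + √(-19))/12) = 1782*(-(-5 + I*√19)/12) = 1782*(5/12 - I*√19/12) = 1485/2 - 297*I*√19/2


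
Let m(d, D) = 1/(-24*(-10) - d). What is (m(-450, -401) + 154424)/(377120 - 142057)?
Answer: 106552561/162193470 ≈ 0.65695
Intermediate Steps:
m(d, D) = 1/(240 - d)
(m(-450, -401) + 154424)/(377120 - 142057) = (-1/(-240 - 450) + 154424)/(377120 - 142057) = (-1/(-690) + 154424)/235063 = (-1*(-1/690) + 154424)*(1/235063) = (1/690 + 154424)*(1/235063) = (106552561/690)*(1/235063) = 106552561/162193470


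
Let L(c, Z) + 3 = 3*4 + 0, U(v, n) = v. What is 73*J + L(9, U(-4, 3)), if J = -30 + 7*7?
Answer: 1396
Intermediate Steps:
L(c, Z) = 9 (L(c, Z) = -3 + (3*4 + 0) = -3 + (12 + 0) = -3 + 12 = 9)
J = 19 (J = -30 + 49 = 19)
73*J + L(9, U(-4, 3)) = 73*19 + 9 = 1387 + 9 = 1396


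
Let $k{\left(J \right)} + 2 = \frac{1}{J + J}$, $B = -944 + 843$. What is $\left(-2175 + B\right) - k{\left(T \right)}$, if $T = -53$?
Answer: $- \frac{241043}{106} \approx -2274.0$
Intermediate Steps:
$B = -101$
$k{\left(J \right)} = -2 + \frac{1}{2 J}$ ($k{\left(J \right)} = -2 + \frac{1}{J + J} = -2 + \frac{1}{2 J}$)
$\left(-2175 + B\right) - k{\left(T \right)} = \left(-2175 - 101\right) - \left(-2 + \frac{1}{2 \left(-53\right)}\right) = -2276 - \left(-2 + \frac{1}{2} \left(- \frac{1}{53}\right)\right) = -2276 - \left(-2 - \frac{1}{106}\right) = -2276 - - \frac{213}{106} = -2276 + \frac{213}{106} = - \frac{241043}{106}$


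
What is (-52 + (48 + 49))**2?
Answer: 2025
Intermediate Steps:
(-52 + (48 + 49))**2 = (-52 + 97)**2 = 45**2 = 2025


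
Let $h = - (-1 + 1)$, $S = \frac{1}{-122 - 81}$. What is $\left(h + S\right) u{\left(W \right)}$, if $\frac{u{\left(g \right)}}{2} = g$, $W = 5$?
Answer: $- \frac{10}{203} \approx -0.049261$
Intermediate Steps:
$u{\left(g \right)} = 2 g$
$S = - \frac{1}{203}$ ($S = \frac{1}{-203} = - \frac{1}{203} \approx -0.0049261$)
$h = 0$ ($h = \left(-1\right) 0 = 0$)
$\left(h + S\right) u{\left(W \right)} = \left(0 - \frac{1}{203}\right) 2 \cdot 5 = \left(- \frac{1}{203}\right) 10 = - \frac{10}{203}$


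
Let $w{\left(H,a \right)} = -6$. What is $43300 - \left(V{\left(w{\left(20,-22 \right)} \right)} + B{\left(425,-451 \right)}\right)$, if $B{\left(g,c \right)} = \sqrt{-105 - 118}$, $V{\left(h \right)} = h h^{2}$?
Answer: $43516 - i \sqrt{223} \approx 43516.0 - 14.933 i$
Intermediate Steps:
$V{\left(h \right)} = h^{3}$
$B{\left(g,c \right)} = i \sqrt{223}$ ($B{\left(g,c \right)} = \sqrt{-223} = i \sqrt{223}$)
$43300 - \left(V{\left(w{\left(20,-22 \right)} \right)} + B{\left(425,-451 \right)}\right) = 43300 - \left(\left(-6\right)^{3} + i \sqrt{223}\right) = 43300 - \left(-216 + i \sqrt{223}\right) = 43300 + \left(216 - i \sqrt{223}\right) = 43516 - i \sqrt{223}$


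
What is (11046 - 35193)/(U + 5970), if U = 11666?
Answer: -24147/17636 ≈ -1.3692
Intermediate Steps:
(11046 - 35193)/(U + 5970) = (11046 - 35193)/(11666 + 5970) = -24147/17636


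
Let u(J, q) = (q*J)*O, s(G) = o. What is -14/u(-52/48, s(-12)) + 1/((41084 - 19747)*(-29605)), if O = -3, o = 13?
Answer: -35374185729/106754238565 ≈ -0.33136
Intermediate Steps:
s(G) = 13
u(J, q) = -3*J*q (u(J, q) = (q*J)*(-3) = (J*q)*(-3) = -3*J*q)
-14/u(-52/48, s(-12)) + 1/((41084 - 19747)*(-29605)) = -14/((-3*(-52/48)*13)) + 1/((41084 - 19747)*(-29605)) = -14/((-3*(-52*1/48)*13)) - 1/29605/21337 = -14/((-3*(-13/12)*13)) + (1/21337)*(-1/29605) = -14/169/4 - 1/631681885 = -14*4/169 - 1/631681885 = -56/169 - 1/631681885 = -35374185729/106754238565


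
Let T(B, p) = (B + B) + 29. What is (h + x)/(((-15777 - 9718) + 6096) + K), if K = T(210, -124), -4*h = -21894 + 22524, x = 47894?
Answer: -95473/37900 ≈ -2.5191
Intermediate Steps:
T(B, p) = 29 + 2*B (T(B, p) = 2*B + 29 = 29 + 2*B)
h = -315/2 (h = -(-21894 + 22524)/4 = -¼*630 = -315/2 ≈ -157.50)
K = 449 (K = 29 + 2*210 = 29 + 420 = 449)
(h + x)/(((-15777 - 9718) + 6096) + K) = (-315/2 + 47894)/(((-15777 - 9718) + 6096) + 449) = 95473/(2*((-25495 + 6096) + 449)) = 95473/(2*(-19399 + 449)) = (95473/2)/(-18950) = (95473/2)*(-1/18950) = -95473/37900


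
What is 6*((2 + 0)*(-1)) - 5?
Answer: -17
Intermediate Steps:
6*((2 + 0)*(-1)) - 5 = 6*(2*(-1)) - 5 = 6*(-2) - 5 = -12 - 5 = -17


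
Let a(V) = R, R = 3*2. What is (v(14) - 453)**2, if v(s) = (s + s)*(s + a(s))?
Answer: 11449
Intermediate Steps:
R = 6
a(V) = 6
v(s) = 2*s*(6 + s) (v(s) = (s + s)*(s + 6) = (2*s)*(6 + s) = 2*s*(6 + s))
(v(14) - 453)**2 = (2*14*(6 + 14) - 453)**2 = (2*14*20 - 453)**2 = (560 - 453)**2 = 107**2 = 11449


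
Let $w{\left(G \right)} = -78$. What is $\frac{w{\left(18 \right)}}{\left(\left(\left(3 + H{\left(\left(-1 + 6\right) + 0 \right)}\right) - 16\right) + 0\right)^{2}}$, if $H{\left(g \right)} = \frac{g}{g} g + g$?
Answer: $- \frac{26}{3} \approx -8.6667$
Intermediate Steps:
$H{\left(g \right)} = 2 g$ ($H{\left(g \right)} = 1 g + g = g + g = 2 g$)
$\frac{w{\left(18 \right)}}{\left(\left(\left(3 + H{\left(\left(-1 + 6\right) + 0 \right)}\right) - 16\right) + 0\right)^{2}} = - \frac{78}{\left(\left(\left(3 + 2 \left(\left(-1 + 6\right) + 0\right)\right) - 16\right) + 0\right)^{2}} = - \frac{78}{\left(\left(\left(3 + 2 \left(5 + 0\right)\right) - 16\right) + 0\right)^{2}} = - \frac{78}{\left(\left(\left(3 + 2 \cdot 5\right) - 16\right) + 0\right)^{2}} = - \frac{78}{\left(\left(\left(3 + 10\right) - 16\right) + 0\right)^{2}} = - \frac{78}{\left(\left(13 - 16\right) + 0\right)^{2}} = - \frac{78}{\left(-3 + 0\right)^{2}} = - \frac{78}{\left(-3\right)^{2}} = - \frac{78}{9} = \left(-78\right) \frac{1}{9} = - \frac{26}{3}$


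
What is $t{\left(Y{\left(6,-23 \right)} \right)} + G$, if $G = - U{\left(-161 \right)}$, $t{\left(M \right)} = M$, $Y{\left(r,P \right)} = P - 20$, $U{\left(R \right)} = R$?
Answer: $118$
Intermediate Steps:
$Y{\left(r,P \right)} = -20 + P$
$G = 161$ ($G = \left(-1\right) \left(-161\right) = 161$)
$t{\left(Y{\left(6,-23 \right)} \right)} + G = \left(-20 - 23\right) + 161 = -43 + 161 = 118$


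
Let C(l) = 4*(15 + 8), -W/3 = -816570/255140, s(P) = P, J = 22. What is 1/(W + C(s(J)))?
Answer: 25514/2592259 ≈ 0.0098424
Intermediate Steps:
W = 244971/25514 (W = -(-2449710)/255140 = -3*(-81657/25514) = 244971/25514 ≈ 9.6014)
C(l) = 92 (C(l) = 4*23 = 92)
1/(W + C(s(J))) = 1/(244971/25514 + 92) = 1/(2592259/25514) = 25514/2592259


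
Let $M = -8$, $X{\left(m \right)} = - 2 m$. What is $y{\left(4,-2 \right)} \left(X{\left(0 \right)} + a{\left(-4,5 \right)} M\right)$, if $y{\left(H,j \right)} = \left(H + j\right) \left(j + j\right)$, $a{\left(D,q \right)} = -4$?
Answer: $-256$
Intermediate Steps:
$y{\left(H,j \right)} = 2 j \left(H + j\right)$ ($y{\left(H,j \right)} = \left(H + j\right) 2 j = 2 j \left(H + j\right)$)
$y{\left(4,-2 \right)} \left(X{\left(0 \right)} + a{\left(-4,5 \right)} M\right) = 2 \left(-2\right) \left(4 - 2\right) \left(\left(-2\right) 0 - -32\right) = 2 \left(-2\right) 2 \left(0 + 32\right) = \left(-8\right) 32 = -256$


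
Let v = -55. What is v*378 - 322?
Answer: -21112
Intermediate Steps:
v*378 - 322 = -55*378 - 322 = -20790 - 322 = -21112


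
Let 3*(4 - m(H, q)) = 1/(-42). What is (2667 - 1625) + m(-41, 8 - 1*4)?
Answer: 131797/126 ≈ 1046.0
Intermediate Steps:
m(H, q) = 505/126 (m(H, q) = 4 - ⅓/(-42) = 4 - ⅓*(-1/42) = 4 + 1/126 = 505/126)
(2667 - 1625) + m(-41, 8 - 1*4) = (2667 - 1625) + 505/126 = 1042 + 505/126 = 131797/126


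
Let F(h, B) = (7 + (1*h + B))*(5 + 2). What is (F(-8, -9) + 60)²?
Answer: 100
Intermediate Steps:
F(h, B) = 49 + 7*B + 7*h (F(h, B) = (7 + (h + B))*7 = (7 + (B + h))*7 = (7 + B + h)*7 = 49 + 7*B + 7*h)
(F(-8, -9) + 60)² = ((49 + 7*(-9) + 7*(-8)) + 60)² = ((49 - 63 - 56) + 60)² = (-70 + 60)² = (-10)² = 100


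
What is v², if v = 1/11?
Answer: 1/121 ≈ 0.0082645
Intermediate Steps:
v = 1/11 ≈ 0.090909
v² = (1/11)² = 1/121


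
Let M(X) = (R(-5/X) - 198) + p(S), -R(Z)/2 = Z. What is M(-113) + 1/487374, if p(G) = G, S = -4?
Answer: -11129672551/55073262 ≈ -202.09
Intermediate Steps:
R(Z) = -2*Z
M(X) = -202 + 10/X (M(X) = (-(-10)/X - 198) - 4 = (10/X - 198) - 4 = (-198 + 10/X) - 4 = -202 + 10/X)
M(-113) + 1/487374 = (-202 + 10/(-113)) + 1/487374 = (-202 + 10*(-1/113)) + 1/487374 = (-202 - 10/113) + 1/487374 = -22836/113 + 1/487374 = -11129672551/55073262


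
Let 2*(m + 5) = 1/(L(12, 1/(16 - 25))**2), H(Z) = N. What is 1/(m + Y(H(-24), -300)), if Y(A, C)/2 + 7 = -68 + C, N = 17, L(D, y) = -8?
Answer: -128/96639 ≈ -0.0013245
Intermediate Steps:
H(Z) = 17
Y(A, C) = -150 + 2*C (Y(A, C) = -14 + 2*(-68 + C) = -14 + (-136 + 2*C) = -150 + 2*C)
m = -639/128 (m = -5 + 1/(2*((-8)**2)) = -5 + (1/2)/64 = -5 + (1/2)*(1/64) = -5 + 1/128 = -639/128 ≈ -4.9922)
1/(m + Y(H(-24), -300)) = 1/(-639/128 + (-150 + 2*(-300))) = 1/(-639/128 + (-150 - 600)) = 1/(-639/128 - 750) = 1/(-96639/128) = -128/96639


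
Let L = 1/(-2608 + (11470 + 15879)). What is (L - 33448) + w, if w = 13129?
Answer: -502712378/24741 ≈ -20319.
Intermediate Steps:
L = 1/24741 (L = 1/(-2608 + 27349) = 1/24741 ≈ 4.0419e-5)
(L - 33448) + w = (1/24741 - 33448) + 13129 = -827536967/24741 + 13129 = -502712378/24741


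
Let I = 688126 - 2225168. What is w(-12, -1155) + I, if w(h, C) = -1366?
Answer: -1538408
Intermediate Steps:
I = -1537042
w(-12, -1155) + I = -1366 - 1537042 = -1538408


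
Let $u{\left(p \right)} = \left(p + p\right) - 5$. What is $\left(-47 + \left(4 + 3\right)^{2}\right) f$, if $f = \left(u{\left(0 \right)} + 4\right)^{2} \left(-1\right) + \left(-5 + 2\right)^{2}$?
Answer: $16$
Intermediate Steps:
$u{\left(p \right)} = -5 + 2 p$ ($u{\left(p \right)} = 2 p - 5 = -5 + 2 p$)
$f = 8$ ($f = \left(\left(-5 + 2 \cdot 0\right) + 4\right)^{2} \left(-1\right) + \left(-5 + 2\right)^{2} = \left(\left(-5 + 0\right) + 4\right)^{2} \left(-1\right) + \left(-3\right)^{2} = \left(-5 + 4\right)^{2} \left(-1\right) + 9 = \left(-1\right)^{2} \left(-1\right) + 9 = 1 \left(-1\right) + 9 = -1 + 9 = 8$)
$\left(-47 + \left(4 + 3\right)^{2}\right) f = \left(-47 + \left(4 + 3\right)^{2}\right) 8 = \left(-47 + 7^{2}\right) 8 = \left(-47 + 49\right) 8 = 2 \cdot 8 = 16$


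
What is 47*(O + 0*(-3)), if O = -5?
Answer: -235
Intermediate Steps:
47*(O + 0*(-3)) = 47*(-5 + 0*(-3)) = 47*(-5 + 0) = 47*(-5) = -235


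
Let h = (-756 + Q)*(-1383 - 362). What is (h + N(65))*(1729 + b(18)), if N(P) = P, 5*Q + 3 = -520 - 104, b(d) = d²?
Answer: 3157735724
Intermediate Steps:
Q = -627/5 (Q = -⅗ + (-520 - 104)/5 = -⅗ + (⅕)*(-624) = -⅗ - 624/5 = -627/5 ≈ -125.40)
h = 1538043 (h = (-756 - 627/5)*(-1383 - 362) = -4407/5*(-1745) = 1538043)
(h + N(65))*(1729 + b(18)) = (1538043 + 65)*(1729 + 18²) = 1538108*(1729 + 324) = 1538108*2053 = 3157735724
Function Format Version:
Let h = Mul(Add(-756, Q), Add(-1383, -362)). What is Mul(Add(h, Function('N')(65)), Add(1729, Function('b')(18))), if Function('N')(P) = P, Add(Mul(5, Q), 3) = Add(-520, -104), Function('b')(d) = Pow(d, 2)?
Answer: 3157735724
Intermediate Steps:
Q = Rational(-627, 5) (Q = Add(Rational(-3, 5), Mul(Rational(1, 5), Add(-520, -104))) = Add(Rational(-3, 5), Mul(Rational(1, 5), -624)) = Add(Rational(-3, 5), Rational(-624, 5)) = Rational(-627, 5) ≈ -125.40)
h = 1538043 (h = Mul(Add(-756, Rational(-627, 5)), Add(-1383, -362)) = Mul(Rational(-4407, 5), -1745) = 1538043)
Mul(Add(h, Function('N')(65)), Add(1729, Function('b')(18))) = Mul(Add(1538043, 65), Add(1729, Pow(18, 2))) = Mul(1538108, Add(1729, 324)) = Mul(1538108, 2053) = 3157735724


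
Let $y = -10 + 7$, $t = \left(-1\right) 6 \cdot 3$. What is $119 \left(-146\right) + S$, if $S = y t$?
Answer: $-17320$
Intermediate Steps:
$t = -18$ ($t = \left(-6\right) 3 = -18$)
$y = -3$
$S = 54$ ($S = \left(-3\right) \left(-18\right) = 54$)
$119 \left(-146\right) + S = 119 \left(-146\right) + 54 = -17374 + 54 = -17320$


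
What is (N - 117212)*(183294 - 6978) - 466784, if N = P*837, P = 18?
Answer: -18010440920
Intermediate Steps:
N = 15066 (N = 18*837 = 15066)
(N - 117212)*(183294 - 6978) - 466784 = (15066 - 117212)*(183294 - 6978) - 466784 = -102146*176316 - 466784 = -18009974136 - 466784 = -18010440920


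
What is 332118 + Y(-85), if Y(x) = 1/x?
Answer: 28230029/85 ≈ 3.3212e+5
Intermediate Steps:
332118 + Y(-85) = 332118 + 1/(-85) = 332118 - 1/85 = 28230029/85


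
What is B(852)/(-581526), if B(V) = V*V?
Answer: -40328/32307 ≈ -1.2483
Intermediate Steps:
B(V) = V²
B(852)/(-581526) = 852²/(-581526) = 725904*(-1/581526) = -40328/32307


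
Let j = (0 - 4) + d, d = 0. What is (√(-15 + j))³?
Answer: -19*I*√19 ≈ -82.819*I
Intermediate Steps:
j = -4 (j = (0 - 4) + 0 = -4 + 0 = -4)
(√(-15 + j))³ = (√(-15 - 4))³ = (√(-19))³ = (I*√19)³ = -19*I*√19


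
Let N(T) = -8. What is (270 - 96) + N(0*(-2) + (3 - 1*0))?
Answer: 166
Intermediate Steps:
(270 - 96) + N(0*(-2) + (3 - 1*0)) = (270 - 96) - 8 = 174 - 8 = 166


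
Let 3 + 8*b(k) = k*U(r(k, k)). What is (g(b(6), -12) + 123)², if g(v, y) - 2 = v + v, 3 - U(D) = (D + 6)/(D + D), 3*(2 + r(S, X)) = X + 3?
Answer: 61009/4 ≈ 15252.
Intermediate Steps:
r(S, X) = -1 + X/3 (r(S, X) = -2 + (X + 3)/3 = -2 + (3 + X)/3 = -2 + (1 + X/3) = -1 + X/3)
U(D) = 3 - (6 + D)/(2*D) (U(D) = 3 - (D + 6)/(D + D) = 3 - (6 + D)/(2*D))
b(k) = -3/8 + k*(5/2 - 3/(-1 + k/3))/8 (b(k) = -3/8 + (k*(5/2 - 3/(-1 + k/3)))/8 = -3/8 + k*(5/2 - 3/(-1 + k/3))/8)
g(v, y) = 2 + 2*v (g(v, y) = 2 + (v + v) = 2 + 2*v)
(g(b(6), -12) + 123)² = ((2 + 2*((18 - 39*6 + 5*6²)/(16*(-3 + 6)))) + 123)² = ((2 + 2*((1/16)*(18 - 234 + 5*36)/3)) + 123)² = ((2 + 2*((1/16)*(⅓)*(18 - 234 + 180))) + 123)² = ((2 + 2*((1/16)*(⅓)*(-36))) + 123)² = ((2 + 2*(-¾)) + 123)² = ((2 - 3/2) + 123)² = (½ + 123)² = (247/2)² = 61009/4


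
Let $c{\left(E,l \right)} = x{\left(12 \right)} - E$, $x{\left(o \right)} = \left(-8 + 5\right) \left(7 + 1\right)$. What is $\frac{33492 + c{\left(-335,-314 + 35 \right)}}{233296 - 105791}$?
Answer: $\frac{4829}{18215} \approx 0.26511$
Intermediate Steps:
$x{\left(o \right)} = -24$ ($x{\left(o \right)} = \left(-3\right) 8 = -24$)
$c{\left(E,l \right)} = -24 - E$
$\frac{33492 + c{\left(-335,-314 + 35 \right)}}{233296 - 105791} = \frac{33492 - -311}{233296 - 105791} = \frac{33492 + \left(-24 + 335\right)}{127505} = \left(33492 + 311\right) \frac{1}{127505} = 33803 \cdot \frac{1}{127505} = \frac{4829}{18215}$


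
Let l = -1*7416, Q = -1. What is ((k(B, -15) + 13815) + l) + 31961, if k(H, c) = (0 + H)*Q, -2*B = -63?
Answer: 76657/2 ≈ 38329.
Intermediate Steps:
B = 63/2 (B = -½*(-63) = 63/2 ≈ 31.500)
k(H, c) = -H (k(H, c) = (0 + H)*(-1) = H*(-1) = -H)
l = -7416
((k(B, -15) + 13815) + l) + 31961 = ((-1*63/2 + 13815) - 7416) + 31961 = ((-63/2 + 13815) - 7416) + 31961 = (27567/2 - 7416) + 31961 = 12735/2 + 31961 = 76657/2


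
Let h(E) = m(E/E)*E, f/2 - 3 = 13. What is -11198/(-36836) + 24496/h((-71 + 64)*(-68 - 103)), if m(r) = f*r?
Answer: 10400491/11023173 ≈ 0.94351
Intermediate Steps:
f = 32 (f = 6 + 2*13 = 6 + 26 = 32)
m(r) = 32*r
h(E) = 32*E (h(E) = (32*(E/E))*E = (32*1)*E = 32*E)
-11198/(-36836) + 24496/h((-71 + 64)*(-68 - 103)) = -11198/(-36836) + 24496/((32*((-71 + 64)*(-68 - 103)))) = -11198*(-1/36836) + 24496/((32*(-7*(-171)))) = 5599/18418 + 24496/((32*1197)) = 5599/18418 + 24496/38304 = 5599/18418 + 24496*(1/38304) = 5599/18418 + 1531/2394 = 10400491/11023173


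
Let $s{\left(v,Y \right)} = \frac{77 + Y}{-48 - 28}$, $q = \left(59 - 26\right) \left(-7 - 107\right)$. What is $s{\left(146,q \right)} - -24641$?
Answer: $\frac{1876401}{76} \approx 24690.0$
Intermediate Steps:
$q = -3762$ ($q = 33 \left(-114\right) = -3762$)
$s{\left(v,Y \right)} = - \frac{77}{76} - \frac{Y}{76}$ ($s{\left(v,Y \right)} = \frac{77 + Y}{-76} = \left(77 + Y\right) \left(- \frac{1}{76}\right) = - \frac{77}{76} - \frac{Y}{76}$)
$s{\left(146,q \right)} - -24641 = \left(- \frac{77}{76} - - \frac{99}{2}\right) - -24641 = \left(- \frac{77}{76} + \frac{99}{2}\right) + 24641 = \frac{3685}{76} + 24641 = \frac{1876401}{76}$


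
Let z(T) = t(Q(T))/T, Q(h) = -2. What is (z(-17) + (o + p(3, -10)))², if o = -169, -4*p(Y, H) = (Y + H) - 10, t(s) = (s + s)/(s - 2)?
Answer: 125596849/4624 ≈ 27162.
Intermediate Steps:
t(s) = 2*s/(-2 + s) (t(s) = (2*s)/(-2 + s) = 2*s/(-2 + s))
p(Y, H) = 5/2 - H/4 - Y/4 (p(Y, H) = -((Y + H) - 10)/4 = -((H + Y) - 10)/4 = -(-10 + H + Y)/4 = 5/2 - H/4 - Y/4)
z(T) = 1/T (z(T) = (2*(-2)/(-2 - 2))/T = (2*(-2)/(-4))/T = (2*(-2)*(-¼))/T = 1/T)
(z(-17) + (o + p(3, -10)))² = (1/(-17) + (-169 + (5/2 - ¼*(-10) - ¼*3)))² = (-1/17 + (-169 + (5/2 + 5/2 - ¾)))² = (-1/17 + (-169 + 17/4))² = (-1/17 - 659/4)² = (-11207/68)² = 125596849/4624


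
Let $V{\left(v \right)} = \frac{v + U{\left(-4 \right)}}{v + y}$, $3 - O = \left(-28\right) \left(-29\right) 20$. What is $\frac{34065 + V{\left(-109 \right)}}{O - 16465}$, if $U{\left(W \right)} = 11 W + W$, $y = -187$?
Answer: $- \frac{10083397}{9679792} \approx -1.0417$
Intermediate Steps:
$U{\left(W \right)} = 12 W$
$O = -16237$ ($O = 3 - \left(-28\right) \left(-29\right) 20 = 3 - 812 \cdot 20 = 3 - 16240 = -16237$)
$V{\left(v \right)} = \frac{-48 + v}{-187 + v}$ ($V{\left(v \right)} = \frac{v + 12 \left(-4\right)}{v - 187} = \frac{v - 48}{-187 + v} = \frac{-48 + v}{-187 + v}$)
$\frac{34065 + V{\left(-109 \right)}}{O - 16465} = \frac{34065 + \frac{-48 - 109}{-187 - 109}}{-16237 - 16465} = \frac{34065 + \frac{1}{-296} \left(-157\right)}{-32702} = \left(34065 - - \frac{157}{296}\right) \left(- \frac{1}{32702}\right) = \left(34065 + \frac{157}{296}\right) \left(- \frac{1}{32702}\right) = \frac{10083397}{296} \left(- \frac{1}{32702}\right) = - \frac{10083397}{9679792}$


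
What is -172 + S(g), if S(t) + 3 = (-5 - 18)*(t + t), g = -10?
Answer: 285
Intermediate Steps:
S(t) = -3 - 46*t (S(t) = -3 + (-5 - 18)*(t + t) = -3 - 46*t)
-172 + S(g) = -172 + (-3 - 46*(-10)) = -172 + (-3 + 460) = -172 + 457 = 285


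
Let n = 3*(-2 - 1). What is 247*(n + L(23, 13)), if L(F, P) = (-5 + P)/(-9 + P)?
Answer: -1729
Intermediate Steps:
L(F, P) = (-5 + P)/(-9 + P)
n = -9 (n = 3*(-3) = -9)
247*(n + L(23, 13)) = 247*(-9 + (-5 + 13)/(-9 + 13)) = 247*(-9 + 8/4) = 247*(-9 + (¼)*8) = 247*(-9 + 2) = 247*(-7) = -1729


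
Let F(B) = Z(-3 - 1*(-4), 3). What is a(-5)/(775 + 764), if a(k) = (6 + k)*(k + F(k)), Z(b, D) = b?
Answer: -4/1539 ≈ -0.0025991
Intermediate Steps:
F(B) = 1 (F(B) = -3 - 1*(-4) = -3 + 4 = 1)
a(k) = (1 + k)*(6 + k) (a(k) = (6 + k)*(k + 1) = (6 + k)*(1 + k) = (1 + k)*(6 + k))
a(-5)/(775 + 764) = (6 + (-5)² + 7*(-5))/(775 + 764) = (6 + 25 - 35)/1539 = -4*1/1539 = -4/1539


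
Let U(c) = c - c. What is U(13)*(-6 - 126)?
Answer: 0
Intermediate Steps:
U(c) = 0
U(13)*(-6 - 126) = 0*(-6 - 126) = 0*(-132) = 0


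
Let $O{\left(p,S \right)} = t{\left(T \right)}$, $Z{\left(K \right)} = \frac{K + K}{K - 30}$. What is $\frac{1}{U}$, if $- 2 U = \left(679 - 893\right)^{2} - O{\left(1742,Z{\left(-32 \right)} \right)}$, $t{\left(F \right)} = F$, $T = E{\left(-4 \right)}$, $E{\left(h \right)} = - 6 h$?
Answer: $- \frac{1}{22886} \approx -4.3695 \cdot 10^{-5}$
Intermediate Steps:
$T = 24$ ($T = \left(-6\right) \left(-4\right) = 24$)
$Z{\left(K \right)} = \frac{2 K}{-30 + K}$
$O{\left(p,S \right)} = 24$
$U = -22886$ ($U = - \frac{\left(679 - 893\right)^{2} - 24}{2} = - \frac{\left(-214\right)^{2} - 24}{2} = - \frac{45796 - 24}{2} = \left(- \frac{1}{2}\right) 45772 = -22886$)
$\frac{1}{U} = \frac{1}{-22886} = - \frac{1}{22886}$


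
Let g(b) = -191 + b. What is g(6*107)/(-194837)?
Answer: -451/194837 ≈ -0.0023148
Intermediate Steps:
g(6*107)/(-194837) = (-191 + 6*107)/(-194837) = (-191 + 642)*(-1/194837) = 451*(-1/194837) = -451/194837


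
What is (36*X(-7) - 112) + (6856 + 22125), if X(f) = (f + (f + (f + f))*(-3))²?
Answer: 141765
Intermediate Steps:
X(f) = 64*f² (X(f) = (f + (f + 2*f)*(-3))² = (f + (3*f)*(-3))² = (f - 9*f)² = (-8*f)² = 64*f²)
(36*X(-7) - 112) + (6856 + 22125) = (36*(64*(-7)²) - 112) + (6856 + 22125) = (36*(64*49) - 112) + 28981 = (36*3136 - 112) + 28981 = (112896 - 112) + 28981 = 112784 + 28981 = 141765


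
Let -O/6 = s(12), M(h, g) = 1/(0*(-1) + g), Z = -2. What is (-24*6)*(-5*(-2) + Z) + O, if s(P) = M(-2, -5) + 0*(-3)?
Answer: -5754/5 ≈ -1150.8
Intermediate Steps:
M(h, g) = 1/g (M(h, g) = 1/(0 + g) = 1/g)
s(P) = -⅕ (s(P) = 1/(-5) + 0*(-3) = -⅕ + 0 = -⅕)
O = 6/5 (O = -6*(-⅕) = 6/5 ≈ 1.2000)
(-24*6)*(-5*(-2) + Z) + O = (-24*6)*(-5*(-2) - 2) + 6/5 = -144*(10 - 2) + 6/5 = -144*8 + 6/5 = -1152 + 6/5 = -5754/5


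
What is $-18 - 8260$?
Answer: $-8278$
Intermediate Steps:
$-18 - 8260 = -8278$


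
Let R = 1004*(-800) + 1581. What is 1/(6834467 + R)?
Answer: 1/6032848 ≈ 1.6576e-7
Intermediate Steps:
R = -801619 (R = -803200 + 1581 = -801619)
1/(6834467 + R) = 1/(6834467 - 801619) = 1/6032848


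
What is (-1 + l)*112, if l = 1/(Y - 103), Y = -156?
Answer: -4160/37 ≈ -112.43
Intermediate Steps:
l = -1/259 (l = 1/(-156 - 103) = 1/(-259) = -1/259 ≈ -0.0038610)
(-1 + l)*112 = (-1 - 1/259)*112 = -260/259*112 = -4160/37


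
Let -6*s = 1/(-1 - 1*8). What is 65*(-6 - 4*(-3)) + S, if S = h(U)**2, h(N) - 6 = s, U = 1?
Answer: 1242865/2916 ≈ 426.22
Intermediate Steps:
s = 1/54 (s = -1/(6*(-1 - 1*8)) = -1/(6*(-1 - 8)) = -1/6/(-9) = -1/6*(-1/9) = 1/54 ≈ 0.018519)
h(N) = 325/54 (h(N) = 6 + 1/54 = 325/54)
S = 105625/2916 (S = (325/54)**2 = 105625/2916 ≈ 36.223)
65*(-6 - 4*(-3)) + S = 65*(-6 - 4*(-3)) + 105625/2916 = 65*(-6 + 12) + 105625/2916 = 65*6 + 105625/2916 = 390 + 105625/2916 = 1242865/2916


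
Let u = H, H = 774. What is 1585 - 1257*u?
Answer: -971333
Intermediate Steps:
u = 774
1585 - 1257*u = 1585 - 1257*774 = 1585 - 972918 = -971333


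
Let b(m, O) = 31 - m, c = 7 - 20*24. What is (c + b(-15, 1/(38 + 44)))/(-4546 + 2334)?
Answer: 61/316 ≈ 0.19304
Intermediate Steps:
c = -473 (c = 7 - 480 = -473)
(c + b(-15, 1/(38 + 44)))/(-4546 + 2334) = (-473 + (31 - 1*(-15)))/(-4546 + 2334) = (-473 + (31 + 15))/(-2212) = (-473 + 46)*(-1/2212) = -427*(-1/2212) = 61/316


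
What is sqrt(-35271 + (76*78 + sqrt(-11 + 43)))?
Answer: sqrt(-29343 + 4*sqrt(2)) ≈ 171.28*I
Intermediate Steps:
sqrt(-35271 + (76*78 + sqrt(-11 + 43))) = sqrt(-35271 + (5928 + sqrt(32))) = sqrt(-35271 + (5928 + 4*sqrt(2))) = sqrt(-29343 + 4*sqrt(2))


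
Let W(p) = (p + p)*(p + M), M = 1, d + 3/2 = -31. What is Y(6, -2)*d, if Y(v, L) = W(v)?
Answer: -2730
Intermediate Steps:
d = -65/2 (d = -3/2 - 31 = -65/2 ≈ -32.500)
W(p) = 2*p*(1 + p) (W(p) = (p + p)*(p + 1) = (2*p)*(1 + p) = 2*p*(1 + p))
Y(v, L) = 2*v*(1 + v)
Y(6, -2)*d = (2*6*(1 + 6))*(-65/2) = (2*6*7)*(-65/2) = 84*(-65/2) = -2730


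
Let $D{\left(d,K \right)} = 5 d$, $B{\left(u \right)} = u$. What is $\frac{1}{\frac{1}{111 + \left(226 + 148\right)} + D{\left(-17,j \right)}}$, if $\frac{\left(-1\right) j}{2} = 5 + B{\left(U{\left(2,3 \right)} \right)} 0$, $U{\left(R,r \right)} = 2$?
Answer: $- \frac{485}{41224} \approx -0.011765$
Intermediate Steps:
$j = -10$ ($j = - 2 \left(5 + 2 \cdot 0\right) = - 2 \left(5 + 0\right) = \left(-2\right) 5 = -10$)
$\frac{1}{\frac{1}{111 + \left(226 + 148\right)} + D{\left(-17,j \right)}} = \frac{1}{\frac{1}{111 + \left(226 + 148\right)} + 5 \left(-17\right)} = \frac{1}{\frac{1}{111 + 374} - 85} = \frac{1}{\frac{1}{485} - 85} = \frac{1}{- \frac{41224}{485}} = - \frac{485}{41224}$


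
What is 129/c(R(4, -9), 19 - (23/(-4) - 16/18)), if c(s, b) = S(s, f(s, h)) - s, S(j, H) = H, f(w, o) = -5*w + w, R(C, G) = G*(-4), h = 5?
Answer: -43/60 ≈ -0.71667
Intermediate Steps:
R(C, G) = -4*G
f(w, o) = -4*w
c(s, b) = -5*s (c(s, b) = -4*s - s = -5*s)
129/c(R(4, -9), 19 - (23/(-4) - 16/18)) = 129/((-(-20)*(-9))) = 129/((-5*36)) = 129/(-180) = 129*(-1/180) = -43/60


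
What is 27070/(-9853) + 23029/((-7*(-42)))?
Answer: 218946157/2896782 ≈ 75.583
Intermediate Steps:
27070/(-9853) + 23029/((-7*(-42))) = 27070*(-1/9853) + 23029/294 = -27070/9853 + 23029*(1/294) = -27070/9853 + 23029/294 = 218946157/2896782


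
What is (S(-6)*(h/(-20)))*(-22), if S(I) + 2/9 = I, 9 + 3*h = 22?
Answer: -4004/135 ≈ -29.659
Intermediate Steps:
h = 13/3 (h = -3 + (⅓)*22 = -3 + 22/3 = 13/3 ≈ 4.3333)
S(I) = -2/9 + I
(S(-6)*(h/(-20)))*(-22) = ((-2/9 - 6)*((13/3)/(-20)))*(-22) = -728*(-1)/(27*20)*(-22) = -56/9*(-13/60)*(-22) = (182/135)*(-22) = -4004/135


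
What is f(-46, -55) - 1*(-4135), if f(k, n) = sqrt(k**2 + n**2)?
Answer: 4135 + sqrt(5141) ≈ 4206.7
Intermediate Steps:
f(-46, -55) - 1*(-4135) = sqrt((-46)**2 + (-55)**2) - 1*(-4135) = sqrt(2116 + 3025) + 4135 = sqrt(5141) + 4135 = 4135 + sqrt(5141)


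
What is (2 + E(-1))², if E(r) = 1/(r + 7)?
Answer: 169/36 ≈ 4.6944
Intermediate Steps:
E(r) = 1/(7 + r)
(2 + E(-1))² = (2 + 1/(7 - 1))² = (2 + 1/6)² = (2 + ⅙)² = (13/6)² = 169/36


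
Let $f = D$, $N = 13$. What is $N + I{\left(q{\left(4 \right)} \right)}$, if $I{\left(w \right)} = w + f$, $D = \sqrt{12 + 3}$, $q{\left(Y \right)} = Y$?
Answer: $17 + \sqrt{15} \approx 20.873$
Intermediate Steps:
$D = \sqrt{15} \approx 3.873$
$f = \sqrt{15} \approx 3.873$
$I{\left(w \right)} = w + \sqrt{15}$
$N + I{\left(q{\left(4 \right)} \right)} = 13 + \left(4 + \sqrt{15}\right) = 17 + \sqrt{15}$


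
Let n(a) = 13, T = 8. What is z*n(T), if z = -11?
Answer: -143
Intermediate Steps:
z*n(T) = -11*13 = -143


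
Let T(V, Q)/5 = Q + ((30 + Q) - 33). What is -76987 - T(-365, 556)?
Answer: -82532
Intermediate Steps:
T(V, Q) = -15 + 10*Q (T(V, Q) = 5*(Q + ((30 + Q) - 33)) = 5*(Q + (-3 + Q)) = 5*(-3 + 2*Q) = -15 + 10*Q)
-76987 - T(-365, 556) = -76987 - (-15 + 10*556) = -76987 - (-15 + 5560) = -76987 - 1*5545 = -76987 - 5545 = -82532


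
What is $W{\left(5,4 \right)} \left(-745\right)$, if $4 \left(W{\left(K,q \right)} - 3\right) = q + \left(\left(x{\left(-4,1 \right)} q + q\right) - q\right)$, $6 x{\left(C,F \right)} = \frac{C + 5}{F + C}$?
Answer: $- \frac{52895}{18} \approx -2938.6$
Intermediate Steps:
$x{\left(C,F \right)} = \frac{5 + C}{6 \left(C + F\right)}$ ($x{\left(C,F \right)} = \frac{\left(C + 5\right) \frac{1}{F + C}}{6} = \frac{\left(5 + C\right) \frac{1}{C + F}}{6} = \frac{\frac{1}{C + F} \left(5 + C\right)}{6} = \frac{5 + C}{6 \left(C + F\right)}$)
$W{\left(K,q \right)} = 3 + \frac{17 q}{72}$ ($W{\left(K,q \right)} = 3 + \frac{q + \left(\left(\frac{5 - 4}{6 \left(-4 + 1\right)} q + q\right) - q\right)}{4} = 3 + \frac{q + \left(\left(\frac{1}{6} \frac{1}{-3} \cdot 1 q + q\right) - q\right)}{4} = 3 + \frac{q + \left(\left(\frac{1}{6} \left(- \frac{1}{3}\right) 1 q + q\right) - q\right)}{4} = 3 + \frac{q + \left(\left(- \frac{q}{18} + q\right) - q\right)}{4} = 3 + \frac{q + \left(\frac{17 q}{18} - q\right)}{4} = 3 + \frac{q - \frac{q}{18}}{4} = 3 + \frac{\frac{17}{18} q}{4} = 3 + \frac{17 q}{72}$)
$W{\left(5,4 \right)} \left(-745\right) = \left(3 + \frac{17}{72} \cdot 4\right) \left(-745\right) = \left(3 + \frac{17}{18}\right) \left(-745\right) = \frac{71}{18} \left(-745\right) = - \frac{52895}{18}$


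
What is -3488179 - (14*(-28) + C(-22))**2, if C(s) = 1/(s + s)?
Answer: -7050642545/1936 ≈ -3.6419e+6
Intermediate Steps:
C(s) = 1/(2*s)
-3488179 - (14*(-28) + C(-22))**2 = -3488179 - (14*(-28) + (1/2)/(-22))**2 = -3488179 - (-392 + (1/2)*(-1/22))**2 = -3488179 - (-392 - 1/44)**2 = -3488179 - (-17249/44)**2 = -3488179 - 1*297528001/1936 = -3488179 - 297528001/1936 = -7050642545/1936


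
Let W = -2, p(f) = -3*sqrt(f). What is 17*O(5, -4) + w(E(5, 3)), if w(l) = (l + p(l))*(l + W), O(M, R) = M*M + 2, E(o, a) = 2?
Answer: 459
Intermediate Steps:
O(M, R) = 2 + M**2 (O(M, R) = M**2 + 2 = 2 + M**2)
w(l) = (-2 + l)*(l - 3*sqrt(l)) (w(l) = (l - 3*sqrt(l))*(l - 2) = (l - 3*sqrt(l))*(-2 + l) = (-2 + l)*(l - 3*sqrt(l)))
17*O(5, -4) + w(E(5, 3)) = 17*(2 + 5**2) + (2**2 - 6*sqrt(2) - 2*2 + 6*sqrt(2)) = 17*(2 + 25) + (4 - 6*sqrt(2) - 4 + 6*sqrt(2)) = 17*27 + (4 - 6*sqrt(2) - 4 + 6*sqrt(2)) = 459 + 0 = 459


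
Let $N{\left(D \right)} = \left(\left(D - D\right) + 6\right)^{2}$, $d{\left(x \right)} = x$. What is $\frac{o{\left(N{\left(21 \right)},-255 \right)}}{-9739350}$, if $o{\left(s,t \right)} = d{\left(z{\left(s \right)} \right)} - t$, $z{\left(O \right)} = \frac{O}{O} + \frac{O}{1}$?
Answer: $- \frac{146}{4869675} \approx -2.9981 \cdot 10^{-5}$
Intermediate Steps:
$z{\left(O \right)} = 1 + O$ ($z{\left(O \right)} = 1 + O 1 = 1 + O$)
$N{\left(D \right)} = 36$ ($N{\left(D \right)} = \left(0 + 6\right)^{2} = 6^{2} = 36$)
$o{\left(s,t \right)} = 1 + s - t$ ($o{\left(s,t \right)} = \left(1 + s\right) - t = 1 + s - t$)
$\frac{o{\left(N{\left(21 \right)},-255 \right)}}{-9739350} = \frac{1 + 36 - -255}{-9739350} = \left(1 + 36 + 255\right) \left(- \frac{1}{9739350}\right) = 292 \left(- \frac{1}{9739350}\right) = - \frac{146}{4869675}$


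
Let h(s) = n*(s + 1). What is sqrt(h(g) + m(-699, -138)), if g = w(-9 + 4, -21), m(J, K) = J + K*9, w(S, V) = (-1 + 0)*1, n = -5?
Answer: I*sqrt(1941) ≈ 44.057*I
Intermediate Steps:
w(S, V) = -1 (w(S, V) = -1*1 = -1)
m(J, K) = J + 9*K
g = -1
h(s) = -5 - 5*s (h(s) = -5*(s + 1) = -5*(1 + s) = -5 - 5*s)
sqrt(h(g) + m(-699, -138)) = sqrt((-5 - 5*(-1)) + (-699 + 9*(-138))) = sqrt((-5 + 5) + (-699 - 1242)) = sqrt(0 - 1941) = sqrt(-1941) = I*sqrt(1941)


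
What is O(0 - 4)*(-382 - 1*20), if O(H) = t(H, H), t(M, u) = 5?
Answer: -2010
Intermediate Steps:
O(H) = 5
O(0 - 4)*(-382 - 1*20) = 5*(-382 - 1*20) = 5*(-382 - 20) = 5*(-402) = -2010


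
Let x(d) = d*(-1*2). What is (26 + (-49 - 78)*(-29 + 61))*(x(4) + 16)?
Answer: -32304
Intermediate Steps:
x(d) = -2*d (x(d) = d*(-2) = -2*d)
(26 + (-49 - 78)*(-29 + 61))*(x(4) + 16) = (26 + (-49 - 78)*(-29 + 61))*(-2*4 + 16) = (26 - 127*32)*(-8 + 16) = (26 - 4064)*8 = -4038*8 = -32304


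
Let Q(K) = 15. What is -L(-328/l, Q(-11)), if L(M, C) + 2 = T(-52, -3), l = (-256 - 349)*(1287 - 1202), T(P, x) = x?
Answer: 5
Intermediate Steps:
l = -51425 (l = -605*85 = -51425)
L(M, C) = -5 (L(M, C) = -2 - 3 = -5)
-L(-328/l, Q(-11)) = -1*(-5) = 5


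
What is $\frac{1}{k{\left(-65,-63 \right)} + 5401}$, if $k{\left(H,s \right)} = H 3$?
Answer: $\frac{1}{5206} \approx 0.00019209$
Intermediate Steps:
$k{\left(H,s \right)} = 3 H$
$\frac{1}{k{\left(-65,-63 \right)} + 5401} = \frac{1}{3 \left(-65\right) + 5401} = \frac{1}{-195 + 5401} = \frac{1}{5206}$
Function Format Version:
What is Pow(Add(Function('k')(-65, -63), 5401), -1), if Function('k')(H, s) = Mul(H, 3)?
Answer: Rational(1, 5206) ≈ 0.00019209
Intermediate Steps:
Function('k')(H, s) = Mul(3, H)
Pow(Add(Function('k')(-65, -63), 5401), -1) = Pow(Add(Mul(3, -65), 5401), -1) = Pow(Add(-195, 5401), -1) = Pow(5206, -1) = Rational(1, 5206)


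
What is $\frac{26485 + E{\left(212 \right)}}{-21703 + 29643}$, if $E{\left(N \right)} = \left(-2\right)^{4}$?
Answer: $\frac{26501}{7940} \approx 3.3377$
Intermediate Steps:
$E{\left(N \right)} = 16$
$\frac{26485 + E{\left(212 \right)}}{-21703 + 29643} = \frac{26485 + 16}{-21703 + 29643} = \frac{26501}{7940}$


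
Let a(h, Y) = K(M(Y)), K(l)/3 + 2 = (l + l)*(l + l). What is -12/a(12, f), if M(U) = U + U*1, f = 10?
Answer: -2/799 ≈ -0.0025031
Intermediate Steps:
M(U) = 2*U (M(U) = U + U = 2*U)
K(l) = -6 + 12*l² (K(l) = -6 + 3*((l + l)*(l + l)) = -6 + 3*((2*l)*(2*l)) = -6 + 3*(4*l²) = -6 + 12*l²)
a(h, Y) = -6 + 48*Y² (a(h, Y) = -6 + 12*(2*Y)² = -6 + 12*(4*Y²) = -6 + 48*Y²)
-12/a(12, f) = -12/(-6 + 48*10²) = -12/(-6 + 48*100) = -12/(-6 + 4800) = -12/4794 = (1/4794)*(-12) = -2/799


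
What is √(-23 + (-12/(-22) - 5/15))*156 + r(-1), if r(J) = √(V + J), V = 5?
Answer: 2 + 208*I*√1551/11 ≈ 2.0 + 744.69*I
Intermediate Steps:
r(J) = √(5 + J)
√(-23 + (-12/(-22) - 5/15))*156 + r(-1) = √(-23 + (-12/(-22) - 5/15))*156 + √(5 - 1) = √(-23 + (-12*(-1/22) - 5*1/15))*156 + √4 = √(-23 + (6/11 - ⅓))*156 + 2 = √(-23 + 7/33)*156 + 2 = √(-752/33)*156 + 2 = (4*I*√1551/33)*156 + 2 = 208*I*√1551/11 + 2 = 2 + 208*I*√1551/11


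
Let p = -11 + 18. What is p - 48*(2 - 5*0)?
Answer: -89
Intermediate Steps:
p = 7
p - 48*(2 - 5*0) = 7 - 48*(2 - 5*0) = 7 - 48*(2 + 0) = 7 - 48*2 = 7 - 96 = -89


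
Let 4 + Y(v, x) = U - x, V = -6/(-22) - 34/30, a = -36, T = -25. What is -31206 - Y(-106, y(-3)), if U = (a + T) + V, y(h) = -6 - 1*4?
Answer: -5139773/165 ≈ -31150.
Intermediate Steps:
y(h) = -10 (y(h) = -6 - 4 = -10)
V = -142/165 (V = -6*(-1/22) - 34*1/30 = 3/11 - 17/15 = -142/165 ≈ -0.86061)
U = -10207/165 (U = (-36 - 25) - 142/165 = -61 - 142/165 = -10207/165 ≈ -61.861)
Y(v, x) = -10867/165 - x (Y(v, x) = -4 + (-10207/165 - x) = -10867/165 - x)
-31206 - Y(-106, y(-3)) = -31206 - (-10867/165 - 1*(-10)) = -31206 - (-10867/165 + 10) = -31206 - 1*(-9217/165) = -31206 + 9217/165 = -5139773/165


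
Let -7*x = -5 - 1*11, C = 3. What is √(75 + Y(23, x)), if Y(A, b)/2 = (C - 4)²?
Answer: √77 ≈ 8.7750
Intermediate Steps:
x = 16/7 (x = -(-5 - 1*11)/7 = -(-5 - 11)/7 = -⅐*(-16) = 16/7 ≈ 2.2857)
Y(A, b) = 2 (Y(A, b) = 2*(3 - 4)² = 2*(-1)² = 2*1 = 2)
√(75 + Y(23, x)) = √(75 + 2) = √77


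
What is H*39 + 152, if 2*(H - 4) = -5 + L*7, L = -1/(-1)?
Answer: 347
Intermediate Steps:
L = 1 (L = -1*(-1) = 1)
H = 5 (H = 4 + (-5 + 1*7)/2 = 4 + (-5 + 7)/2 = 4 + (½)*2 = 4 + 1 = 5)
H*39 + 152 = 5*39 + 152 = 195 + 152 = 347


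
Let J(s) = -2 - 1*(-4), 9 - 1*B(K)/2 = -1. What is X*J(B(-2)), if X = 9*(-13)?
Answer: -234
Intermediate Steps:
B(K) = 20 (B(K) = 18 - 2*(-1) = 18 + 2 = 20)
J(s) = 2 (J(s) = -2 + 4 = 2)
X = -117
X*J(B(-2)) = -117*2 = -234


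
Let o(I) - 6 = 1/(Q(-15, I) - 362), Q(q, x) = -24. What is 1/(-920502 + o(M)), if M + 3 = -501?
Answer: -386/355311457 ≈ -1.0864e-6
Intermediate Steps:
M = -504 (M = -3 - 501 = -504)
o(I) = 2315/386 (o(I) = 6 + 1/(-24 - 362) = 6 + 1/(-386) = 6 - 1/386 = 2315/386)
1/(-920502 + o(M)) = 1/(-920502 + 2315/386) = 1/(-355311457/386) = -386/355311457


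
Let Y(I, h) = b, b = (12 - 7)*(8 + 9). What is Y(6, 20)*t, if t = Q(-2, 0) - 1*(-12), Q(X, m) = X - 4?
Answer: 510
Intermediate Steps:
b = 85 (b = 5*17 = 85)
Q(X, m) = -4 + X
Y(I, h) = 85
t = 6 (t = (-4 - 2) - 1*(-12) = -6 + 12 = 6)
Y(6, 20)*t = 85*6 = 510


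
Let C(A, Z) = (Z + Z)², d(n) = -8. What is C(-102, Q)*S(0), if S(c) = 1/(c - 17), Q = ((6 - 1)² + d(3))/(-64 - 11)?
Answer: -68/5625 ≈ -0.012089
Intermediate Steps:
Q = -17/75 (Q = ((6 - 1)² - 8)/(-64 - 11) = (5² - 8)/(-75) = (25 - 8)*(-1/75) = 17*(-1/75) = -17/75 ≈ -0.22667)
S(c) = 1/(-17 + c)
C(A, Z) = 4*Z² (C(A, Z) = (2*Z)² = 4*Z²)
C(-102, Q)*S(0) = (4*(-17/75)²)/(-17 + 0) = (4*(289/5625))/(-17) = (1156/5625)*(-1/17) = -68/5625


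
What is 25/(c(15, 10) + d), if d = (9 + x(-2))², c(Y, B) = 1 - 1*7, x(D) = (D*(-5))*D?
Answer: 5/23 ≈ 0.21739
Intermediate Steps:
x(D) = -5*D² (x(D) = (-5*D)*D = -5*D²)
c(Y, B) = -6 (c(Y, B) = 1 - 7 = -6)
d = 121 (d = (9 - 5*(-2)²)² = (9 - 5*4)² = (9 - 20)² = (-11)² = 121)
25/(c(15, 10) + d) = 25/(-6 + 121) = 25/115 = (1/115)*25 = 5/23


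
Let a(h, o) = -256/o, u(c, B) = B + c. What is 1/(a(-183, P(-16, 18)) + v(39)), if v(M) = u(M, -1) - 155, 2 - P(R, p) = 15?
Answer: -13/1265 ≈ -0.010277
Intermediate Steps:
P(R, p) = -13 (P(R, p) = 2 - 1*15 = 2 - 15 = -13)
v(M) = -156 + M (v(M) = (-1 + M) - 155 = -156 + M)
1/(a(-183, P(-16, 18)) + v(39)) = 1/(-256/(-13) + (-156 + 39)) = 1/(-256*(-1/13) - 117) = 1/(256/13 - 117) = 1/(-1265/13) = -13/1265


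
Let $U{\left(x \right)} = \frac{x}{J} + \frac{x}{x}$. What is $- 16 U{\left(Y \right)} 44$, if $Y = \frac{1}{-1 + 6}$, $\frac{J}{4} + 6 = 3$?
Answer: $- \frac{10384}{15} \approx -692.27$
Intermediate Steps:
$J = -12$ ($J = -24 + 4 \cdot 3 = -24 + 12 = -12$)
$Y = \frac{1}{5} \approx 0.2$
$U{\left(x \right)} = 1 - \frac{x}{12}$ ($U{\left(x \right)} = \frac{x}{-12} + \frac{x}{x} = x \left(- \frac{1}{12}\right) + 1 = - \frac{x}{12} + 1 = 1 - \frac{x}{12}$)
$- 16 U{\left(Y \right)} 44 = - 16 \left(1 - \frac{1}{60}\right) 44 = \left(-16\right) \frac{59}{60} \cdot 44 = \left(- \frac{236}{15}\right) 44 = - \frac{10384}{15}$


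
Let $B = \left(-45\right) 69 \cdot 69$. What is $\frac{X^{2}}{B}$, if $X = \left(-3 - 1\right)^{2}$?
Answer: $- \frac{256}{214245} \approx -0.0011949$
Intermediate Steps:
$B = -214245$ ($B = \left(-3105\right) 69 = -214245$)
$X = 16$ ($X = \left(-4\right)^{2} = 16$)
$\frac{X^{2}}{B} = \frac{16^{2}}{-214245} = 256 \left(- \frac{1}{214245}\right) = - \frac{256}{214245}$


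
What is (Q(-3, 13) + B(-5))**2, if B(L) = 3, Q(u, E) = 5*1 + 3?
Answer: 121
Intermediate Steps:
Q(u, E) = 8 (Q(u, E) = 5 + 3 = 8)
(Q(-3, 13) + B(-5))**2 = (8 + 3)**2 = 11**2 = 121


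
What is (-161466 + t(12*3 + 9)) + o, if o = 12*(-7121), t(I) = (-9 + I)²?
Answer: -245622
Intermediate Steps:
o = -85452
(-161466 + t(12*3 + 9)) + o = (-161466 + (-9 + (12*3 + 9))²) - 85452 = (-161466 + (-9 + (36 + 9))²) - 85452 = (-161466 + (-9 + 45)²) - 85452 = (-161466 + 36²) - 85452 = (-161466 + 1296) - 85452 = -160170 - 85452 = -245622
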